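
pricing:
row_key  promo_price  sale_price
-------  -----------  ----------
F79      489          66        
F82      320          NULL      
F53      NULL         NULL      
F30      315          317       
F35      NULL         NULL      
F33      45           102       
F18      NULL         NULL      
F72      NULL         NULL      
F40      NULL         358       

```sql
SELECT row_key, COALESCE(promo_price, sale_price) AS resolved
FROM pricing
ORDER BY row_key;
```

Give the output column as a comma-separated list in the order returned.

NULL, 315, 45, NULL, 358, NULL, NULL, 489, 320

row_key=F18: promo_price=NULL, sale_price=NULL (all NULL) → NULL
row_key=F30: promo_price=315 → 315
row_key=F33: promo_price=45 → 45
row_key=F35: promo_price=NULL, sale_price=NULL (all NULL) → NULL
row_key=F40: promo_price=NULL, sale_price=358 → 358
row_key=F53: promo_price=NULL, sale_price=NULL (all NULL) → NULL
row_key=F72: promo_price=NULL, sale_price=NULL (all NULL) → NULL
row_key=F79: promo_price=489 → 489
row_key=F82: promo_price=320 → 320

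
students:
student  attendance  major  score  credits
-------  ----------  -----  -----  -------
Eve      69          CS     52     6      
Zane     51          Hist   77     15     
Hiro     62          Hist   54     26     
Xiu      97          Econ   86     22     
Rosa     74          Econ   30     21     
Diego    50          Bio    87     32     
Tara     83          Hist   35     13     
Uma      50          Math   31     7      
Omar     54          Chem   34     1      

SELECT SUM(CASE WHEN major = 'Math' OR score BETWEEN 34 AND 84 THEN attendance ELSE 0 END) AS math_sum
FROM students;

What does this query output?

student=Eve: ✓ → 69
student=Zane: ✓ → 51
student=Hiro: ✓ → 62
student=Xiu: ✗
student=Rosa: ✗
student=Diego: ✗
student=Tara: ✓ → 83
student=Uma: ✓ → 50
student=Omar: ✓ → 54
math_sum = 69 + 51 + 62 + 83 + 50 + 54 = 369

369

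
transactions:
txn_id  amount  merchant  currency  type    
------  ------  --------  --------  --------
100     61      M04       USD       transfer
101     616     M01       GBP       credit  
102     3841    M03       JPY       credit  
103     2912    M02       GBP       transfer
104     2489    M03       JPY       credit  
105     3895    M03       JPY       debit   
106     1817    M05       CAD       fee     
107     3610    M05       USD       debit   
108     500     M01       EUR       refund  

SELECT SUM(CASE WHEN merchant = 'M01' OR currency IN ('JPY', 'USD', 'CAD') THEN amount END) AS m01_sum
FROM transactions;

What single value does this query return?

txn_id=100: ✓ → 61
txn_id=101: ✓ → 616
txn_id=102: ✓ → 3841
txn_id=103: ✗
txn_id=104: ✓ → 2489
txn_id=105: ✓ → 3895
txn_id=106: ✓ → 1817
txn_id=107: ✓ → 3610
txn_id=108: ✓ → 500
m01_sum = 61 + 616 + 3841 + 2489 + 3895 + 1817 + 3610 + 500 = 16829

16829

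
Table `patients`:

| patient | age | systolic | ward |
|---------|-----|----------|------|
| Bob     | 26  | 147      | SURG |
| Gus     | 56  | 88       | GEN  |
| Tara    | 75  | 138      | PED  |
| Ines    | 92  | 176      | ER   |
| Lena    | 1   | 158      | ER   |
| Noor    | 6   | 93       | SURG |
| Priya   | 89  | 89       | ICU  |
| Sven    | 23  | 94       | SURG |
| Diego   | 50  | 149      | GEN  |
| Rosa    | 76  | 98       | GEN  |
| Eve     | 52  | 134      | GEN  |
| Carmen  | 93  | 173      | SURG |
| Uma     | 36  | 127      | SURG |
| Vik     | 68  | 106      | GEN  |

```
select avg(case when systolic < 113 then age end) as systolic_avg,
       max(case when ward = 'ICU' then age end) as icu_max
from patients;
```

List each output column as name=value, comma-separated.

[systolic_avg: systolic < 113]
patient=Bob: ✗
patient=Gus: ✓ → 56
patient=Tara: ✗
patient=Ines: ✗
patient=Lena: ✗
patient=Noor: ✓ → 6
patient=Priya: ✓ → 89
patient=Sven: ✓ → 23
patient=Diego: ✗
patient=Rosa: ✓ → 76
patient=Eve: ✗
patient=Carmen: ✗
patient=Uma: ✗
patient=Vik: ✓ → 68
systolic_avg = (56 + 6 + 89 + 23 + 76 + 68) / 6 = 53
—
[icu_max: ward = 'ICU']
patient=Bob: ✗
patient=Gus: ✗
patient=Tara: ✗
patient=Ines: ✗
patient=Lena: ✗
patient=Noor: ✗
patient=Priya: ✓ → 89
patient=Sven: ✗
patient=Diego: ✗
patient=Rosa: ✗
patient=Eve: ✗
patient=Carmen: ✗
patient=Uma: ✗
patient=Vik: ✗
icu_max = MAX(89) = 89

systolic_avg=53, icu_max=89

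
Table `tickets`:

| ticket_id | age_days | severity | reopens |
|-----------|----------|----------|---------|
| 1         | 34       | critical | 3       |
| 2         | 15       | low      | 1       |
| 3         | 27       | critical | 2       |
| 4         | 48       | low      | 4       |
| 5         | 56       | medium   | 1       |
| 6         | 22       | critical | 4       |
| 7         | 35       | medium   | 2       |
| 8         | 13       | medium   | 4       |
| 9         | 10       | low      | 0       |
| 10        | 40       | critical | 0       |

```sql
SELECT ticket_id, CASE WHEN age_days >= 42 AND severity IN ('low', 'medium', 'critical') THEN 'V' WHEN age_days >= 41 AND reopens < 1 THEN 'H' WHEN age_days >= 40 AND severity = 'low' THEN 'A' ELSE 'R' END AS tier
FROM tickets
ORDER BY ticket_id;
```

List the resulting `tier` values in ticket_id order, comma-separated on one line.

ticket_id=1: ELSE → R
ticket_id=2: ELSE → R
ticket_id=3: ELSE → R
ticket_id=4: age_days >= 42 AND severity IN ('low', 'medium', 'critical') → V
ticket_id=5: age_days >= 42 AND severity IN ('low', 'medium', 'critical') → V
ticket_id=6: ELSE → R
ticket_id=7: ELSE → R
ticket_id=8: ELSE → R
ticket_id=9: ELSE → R
ticket_id=10: ELSE → R

R, R, R, V, V, R, R, R, R, R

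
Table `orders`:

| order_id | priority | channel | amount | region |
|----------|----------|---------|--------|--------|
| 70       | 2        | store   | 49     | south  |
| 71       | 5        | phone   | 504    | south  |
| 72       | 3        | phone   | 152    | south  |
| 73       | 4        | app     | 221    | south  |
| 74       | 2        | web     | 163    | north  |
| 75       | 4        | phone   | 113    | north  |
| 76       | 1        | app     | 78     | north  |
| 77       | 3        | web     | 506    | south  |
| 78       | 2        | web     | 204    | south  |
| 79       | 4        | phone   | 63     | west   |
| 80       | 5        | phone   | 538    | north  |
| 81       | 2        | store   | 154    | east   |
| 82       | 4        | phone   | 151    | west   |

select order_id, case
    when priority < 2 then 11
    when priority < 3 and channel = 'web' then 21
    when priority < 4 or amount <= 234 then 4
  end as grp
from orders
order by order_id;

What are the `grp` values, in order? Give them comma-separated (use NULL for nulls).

4, NULL, 4, 4, 21, 4, 11, 4, 21, 4, NULL, 4, 4

order_id=70: priority < 4 or amount <= 234 → 4
order_id=71: (no match → NULL) → NULL
order_id=72: priority < 4 or amount <= 234 → 4
order_id=73: priority < 4 or amount <= 234 → 4
order_id=74: priority < 3 and channel = 'web' → 21
order_id=75: priority < 4 or amount <= 234 → 4
order_id=76: priority < 2 → 11
order_id=77: priority < 4 or amount <= 234 → 4
order_id=78: priority < 3 and channel = 'web' → 21
order_id=79: priority < 4 or amount <= 234 → 4
order_id=80: (no match → NULL) → NULL
order_id=81: priority < 4 or amount <= 234 → 4
order_id=82: priority < 4 or amount <= 234 → 4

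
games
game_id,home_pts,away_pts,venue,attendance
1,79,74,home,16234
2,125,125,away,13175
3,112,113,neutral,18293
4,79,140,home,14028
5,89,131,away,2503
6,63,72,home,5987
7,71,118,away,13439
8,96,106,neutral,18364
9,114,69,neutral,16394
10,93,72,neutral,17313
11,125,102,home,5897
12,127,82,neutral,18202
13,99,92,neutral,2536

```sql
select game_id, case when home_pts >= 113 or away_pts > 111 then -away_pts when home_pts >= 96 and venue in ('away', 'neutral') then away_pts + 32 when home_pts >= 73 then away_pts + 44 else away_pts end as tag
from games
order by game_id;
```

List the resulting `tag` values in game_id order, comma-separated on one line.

118, -125, -113, -140, -131, 72, -118, 138, -69, 116, -102, -82, 124

game_id=1: home_pts >= 73 → 118
game_id=2: home_pts >= 113 or away_pts > 111 → -125
game_id=3: home_pts >= 113 or away_pts > 111 → -113
game_id=4: home_pts >= 113 or away_pts > 111 → -140
game_id=5: home_pts >= 113 or away_pts > 111 → -131
game_id=6: ELSE → 72
game_id=7: home_pts >= 113 or away_pts > 111 → -118
game_id=8: home_pts >= 96 and venue in ('away', 'neutral') → 138
game_id=9: home_pts >= 113 or away_pts > 111 → -69
game_id=10: home_pts >= 73 → 116
game_id=11: home_pts >= 113 or away_pts > 111 → -102
game_id=12: home_pts >= 113 or away_pts > 111 → -82
game_id=13: home_pts >= 96 and venue in ('away', 'neutral') → 124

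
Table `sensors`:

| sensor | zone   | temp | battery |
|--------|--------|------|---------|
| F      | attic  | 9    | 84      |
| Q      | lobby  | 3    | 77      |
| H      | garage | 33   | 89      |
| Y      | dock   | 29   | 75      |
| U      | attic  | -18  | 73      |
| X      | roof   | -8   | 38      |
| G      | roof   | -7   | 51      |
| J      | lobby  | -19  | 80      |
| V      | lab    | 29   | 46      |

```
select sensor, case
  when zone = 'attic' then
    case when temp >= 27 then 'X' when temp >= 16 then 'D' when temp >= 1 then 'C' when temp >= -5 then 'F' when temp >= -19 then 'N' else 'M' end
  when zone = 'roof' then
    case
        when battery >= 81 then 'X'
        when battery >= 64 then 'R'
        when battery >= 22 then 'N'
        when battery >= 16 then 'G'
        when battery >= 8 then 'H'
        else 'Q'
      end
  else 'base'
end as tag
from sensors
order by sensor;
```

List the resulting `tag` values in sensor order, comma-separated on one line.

C, N, base, base, base, N, base, N, base

sensor=F: zone='attic' → inner[temp >= 1] → C
sensor=G: zone='roof' → inner[battery >= 22] → N
sensor=H: zone='garage' → outer ELSE → base
sensor=J: zone='lobby' → outer ELSE → base
sensor=Q: zone='lobby' → outer ELSE → base
sensor=U: zone='attic' → inner[temp >= -19] → N
sensor=V: zone='lab' → outer ELSE → base
sensor=X: zone='roof' → inner[battery >= 22] → N
sensor=Y: zone='dock' → outer ELSE → base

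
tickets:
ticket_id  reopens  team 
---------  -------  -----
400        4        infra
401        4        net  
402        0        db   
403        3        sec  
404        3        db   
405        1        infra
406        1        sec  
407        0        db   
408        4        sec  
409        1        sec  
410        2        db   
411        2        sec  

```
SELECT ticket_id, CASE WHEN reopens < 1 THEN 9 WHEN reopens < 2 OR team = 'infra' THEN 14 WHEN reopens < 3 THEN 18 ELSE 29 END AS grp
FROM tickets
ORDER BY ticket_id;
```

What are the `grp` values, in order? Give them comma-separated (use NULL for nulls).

ticket_id=400: reopens < 2 OR team = 'infra' → 14
ticket_id=401: ELSE → 29
ticket_id=402: reopens < 1 → 9
ticket_id=403: ELSE → 29
ticket_id=404: ELSE → 29
ticket_id=405: reopens < 2 OR team = 'infra' → 14
ticket_id=406: reopens < 2 OR team = 'infra' → 14
ticket_id=407: reopens < 1 → 9
ticket_id=408: ELSE → 29
ticket_id=409: reopens < 2 OR team = 'infra' → 14
ticket_id=410: reopens < 3 → 18
ticket_id=411: reopens < 3 → 18

14, 29, 9, 29, 29, 14, 14, 9, 29, 14, 18, 18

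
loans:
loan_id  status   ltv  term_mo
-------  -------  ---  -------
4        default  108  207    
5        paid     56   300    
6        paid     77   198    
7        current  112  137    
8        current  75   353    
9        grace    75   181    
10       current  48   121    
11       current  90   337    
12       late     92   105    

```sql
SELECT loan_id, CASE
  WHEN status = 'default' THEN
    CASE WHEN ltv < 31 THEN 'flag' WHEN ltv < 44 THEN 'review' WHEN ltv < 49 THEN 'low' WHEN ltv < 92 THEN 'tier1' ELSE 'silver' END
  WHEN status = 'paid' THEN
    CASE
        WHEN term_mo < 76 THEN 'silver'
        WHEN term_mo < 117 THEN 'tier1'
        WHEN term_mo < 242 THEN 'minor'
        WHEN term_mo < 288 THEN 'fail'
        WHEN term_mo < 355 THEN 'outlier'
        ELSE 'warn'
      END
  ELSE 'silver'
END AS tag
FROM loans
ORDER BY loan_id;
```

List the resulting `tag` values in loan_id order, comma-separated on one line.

loan_id=4: status='default' → inner[ELSE] → silver
loan_id=5: status='paid' → inner[term_mo < 355] → outlier
loan_id=6: status='paid' → inner[term_mo < 242] → minor
loan_id=7: status='current' → outer ELSE → silver
loan_id=8: status='current' → outer ELSE → silver
loan_id=9: status='grace' → outer ELSE → silver
loan_id=10: status='current' → outer ELSE → silver
loan_id=11: status='current' → outer ELSE → silver
loan_id=12: status='late' → outer ELSE → silver

silver, outlier, minor, silver, silver, silver, silver, silver, silver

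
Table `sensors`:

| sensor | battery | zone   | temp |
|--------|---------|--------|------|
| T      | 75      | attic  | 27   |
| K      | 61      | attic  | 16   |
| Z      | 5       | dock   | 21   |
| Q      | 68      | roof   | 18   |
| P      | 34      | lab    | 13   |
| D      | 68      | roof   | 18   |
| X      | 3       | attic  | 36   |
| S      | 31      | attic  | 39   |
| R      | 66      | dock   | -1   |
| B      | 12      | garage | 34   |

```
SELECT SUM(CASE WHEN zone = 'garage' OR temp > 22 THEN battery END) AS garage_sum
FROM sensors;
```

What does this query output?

sensor=T: ✓ → 75
sensor=K: ✗
sensor=Z: ✗
sensor=Q: ✗
sensor=P: ✗
sensor=D: ✗
sensor=X: ✓ → 3
sensor=S: ✓ → 31
sensor=R: ✗
sensor=B: ✓ → 12
garage_sum = 75 + 3 + 31 + 12 = 121

121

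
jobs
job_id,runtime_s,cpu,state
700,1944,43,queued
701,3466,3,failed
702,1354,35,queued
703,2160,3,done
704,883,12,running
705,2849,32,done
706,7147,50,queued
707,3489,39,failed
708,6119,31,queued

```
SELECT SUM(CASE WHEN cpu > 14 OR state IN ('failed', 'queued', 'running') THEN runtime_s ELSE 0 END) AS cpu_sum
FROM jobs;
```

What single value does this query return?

27251

job_id=700: ✓ → 1944
job_id=701: ✓ → 3466
job_id=702: ✓ → 1354
job_id=703: ✗
job_id=704: ✓ → 883
job_id=705: ✓ → 2849
job_id=706: ✓ → 7147
job_id=707: ✓ → 3489
job_id=708: ✓ → 6119
cpu_sum = 1944 + 3466 + 1354 + 883 + 2849 + 7147 + 3489 + 6119 = 27251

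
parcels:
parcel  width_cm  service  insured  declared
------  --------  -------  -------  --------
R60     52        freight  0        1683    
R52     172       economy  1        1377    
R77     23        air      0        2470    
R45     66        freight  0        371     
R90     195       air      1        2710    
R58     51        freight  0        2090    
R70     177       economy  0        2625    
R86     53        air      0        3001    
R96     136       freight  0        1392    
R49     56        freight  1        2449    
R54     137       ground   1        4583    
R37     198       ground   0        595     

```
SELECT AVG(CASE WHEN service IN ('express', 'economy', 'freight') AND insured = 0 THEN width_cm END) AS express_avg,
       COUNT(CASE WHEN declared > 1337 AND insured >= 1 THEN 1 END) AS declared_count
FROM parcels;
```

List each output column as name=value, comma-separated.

express_avg=96.4, declared_count=4

[express_avg: service IN ('express', 'economy', 'freight') AND insured = 0]
parcel=R60: ✓ → 52
parcel=R52: ✗
parcel=R77: ✗
parcel=R45: ✓ → 66
parcel=R90: ✗
parcel=R58: ✓ → 51
parcel=R70: ✓ → 177
parcel=R86: ✗
parcel=R96: ✓ → 136
parcel=R49: ✗
parcel=R54: ✗
parcel=R37: ✗
express_avg = (52 + 66 + 51 + 177 + 136) / 5 = 96.4
—
[declared_count: declared > 1337 AND insured >= 1]
parcel=R60: ✗
parcel=R52: ✓ → 1
parcel=R77: ✗
parcel=R45: ✗
parcel=R90: ✓ → 1
parcel=R58: ✗
parcel=R70: ✗
parcel=R86: ✗
parcel=R96: ✗
parcel=R49: ✓ → 1
parcel=R54: ✓ → 1
parcel=R37: ✗
declared_count = COUNT(1, 1, 1, 1) = 4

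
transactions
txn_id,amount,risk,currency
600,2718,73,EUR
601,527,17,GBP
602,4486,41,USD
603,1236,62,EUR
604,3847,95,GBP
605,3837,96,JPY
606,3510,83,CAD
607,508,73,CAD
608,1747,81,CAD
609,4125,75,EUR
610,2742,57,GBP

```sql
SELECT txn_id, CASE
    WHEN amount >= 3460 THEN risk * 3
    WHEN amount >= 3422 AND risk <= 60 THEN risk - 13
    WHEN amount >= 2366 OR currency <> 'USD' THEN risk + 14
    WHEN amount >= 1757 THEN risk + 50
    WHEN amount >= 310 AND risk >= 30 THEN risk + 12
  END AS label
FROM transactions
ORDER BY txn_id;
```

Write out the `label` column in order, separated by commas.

87, 31, 123, 76, 285, 288, 249, 87, 95, 225, 71

txn_id=600: amount >= 2366 OR currency <> 'USD' → 87
txn_id=601: amount >= 2366 OR currency <> 'USD' → 31
txn_id=602: amount >= 3460 → 123
txn_id=603: amount >= 2366 OR currency <> 'USD' → 76
txn_id=604: amount >= 3460 → 285
txn_id=605: amount >= 3460 → 288
txn_id=606: amount >= 3460 → 249
txn_id=607: amount >= 2366 OR currency <> 'USD' → 87
txn_id=608: amount >= 2366 OR currency <> 'USD' → 95
txn_id=609: amount >= 3460 → 225
txn_id=610: amount >= 2366 OR currency <> 'USD' → 71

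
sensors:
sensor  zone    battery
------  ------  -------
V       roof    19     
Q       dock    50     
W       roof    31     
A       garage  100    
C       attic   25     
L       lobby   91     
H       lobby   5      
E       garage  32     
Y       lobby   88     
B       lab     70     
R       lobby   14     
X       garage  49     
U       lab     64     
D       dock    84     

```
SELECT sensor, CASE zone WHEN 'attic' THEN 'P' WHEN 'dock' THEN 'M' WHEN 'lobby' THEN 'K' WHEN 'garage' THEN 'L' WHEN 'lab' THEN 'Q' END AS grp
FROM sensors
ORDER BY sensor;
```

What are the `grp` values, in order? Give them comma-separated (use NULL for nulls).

L, Q, P, M, L, K, K, M, K, Q, NULL, NULL, L, K

sensor=A: zone='garage' → L
sensor=B: zone='lab' → Q
sensor=C: zone='attic' → P
sensor=D: zone='dock' → M
sensor=E: zone='garage' → L
sensor=H: zone='lobby' → K
sensor=L: zone='lobby' → K
sensor=Q: zone='dock' → M
sensor=R: zone='lobby' → K
sensor=U: zone='lab' → Q
sensor=V: (no match → NULL) → NULL
sensor=W: (no match → NULL) → NULL
sensor=X: zone='garage' → L
sensor=Y: zone='lobby' → K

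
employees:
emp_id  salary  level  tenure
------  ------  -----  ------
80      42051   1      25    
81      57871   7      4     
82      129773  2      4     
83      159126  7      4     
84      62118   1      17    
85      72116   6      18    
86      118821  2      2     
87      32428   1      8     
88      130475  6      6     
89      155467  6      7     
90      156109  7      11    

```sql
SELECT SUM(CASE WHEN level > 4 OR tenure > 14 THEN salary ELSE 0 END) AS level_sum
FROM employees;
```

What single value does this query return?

emp_id=80: ✓ → 42051
emp_id=81: ✓ → 57871
emp_id=82: ✗
emp_id=83: ✓ → 159126
emp_id=84: ✓ → 62118
emp_id=85: ✓ → 72116
emp_id=86: ✗
emp_id=87: ✗
emp_id=88: ✓ → 130475
emp_id=89: ✓ → 155467
emp_id=90: ✓ → 156109
level_sum = 42051 + 57871 + 159126 + 62118 + 72116 + 130475 + 155467 + 156109 = 835333

835333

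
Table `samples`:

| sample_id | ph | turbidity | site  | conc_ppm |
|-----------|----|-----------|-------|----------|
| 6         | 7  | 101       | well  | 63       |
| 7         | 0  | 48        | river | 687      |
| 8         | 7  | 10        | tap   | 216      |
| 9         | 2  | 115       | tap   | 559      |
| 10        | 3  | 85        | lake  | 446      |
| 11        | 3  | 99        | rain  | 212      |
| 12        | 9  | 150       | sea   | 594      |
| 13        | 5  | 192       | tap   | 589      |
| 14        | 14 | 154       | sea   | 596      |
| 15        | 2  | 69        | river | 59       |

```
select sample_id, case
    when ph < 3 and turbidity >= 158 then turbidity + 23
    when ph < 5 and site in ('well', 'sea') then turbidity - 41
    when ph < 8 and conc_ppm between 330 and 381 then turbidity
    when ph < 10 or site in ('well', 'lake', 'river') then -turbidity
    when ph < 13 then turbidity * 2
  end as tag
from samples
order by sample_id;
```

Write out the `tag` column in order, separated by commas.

-101, -48, -10, -115, -85, -99, -150, -192, NULL, -69

sample_id=6: ph < 10 or site in ('well', 'lake', 'river') → -101
sample_id=7: ph < 10 or site in ('well', 'lake', 'river') → -48
sample_id=8: ph < 10 or site in ('well', 'lake', 'river') → -10
sample_id=9: ph < 10 or site in ('well', 'lake', 'river') → -115
sample_id=10: ph < 10 or site in ('well', 'lake', 'river') → -85
sample_id=11: ph < 10 or site in ('well', 'lake', 'river') → -99
sample_id=12: ph < 10 or site in ('well', 'lake', 'river') → -150
sample_id=13: ph < 10 or site in ('well', 'lake', 'river') → -192
sample_id=14: (no match → NULL) → NULL
sample_id=15: ph < 10 or site in ('well', 'lake', 'river') → -69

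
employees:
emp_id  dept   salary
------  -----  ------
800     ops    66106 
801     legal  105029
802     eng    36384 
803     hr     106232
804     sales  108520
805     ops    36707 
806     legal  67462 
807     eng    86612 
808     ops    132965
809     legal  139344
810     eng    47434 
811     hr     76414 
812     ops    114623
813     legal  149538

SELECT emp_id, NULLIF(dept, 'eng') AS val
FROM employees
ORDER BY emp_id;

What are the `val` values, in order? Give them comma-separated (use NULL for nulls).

emp_id=800: dept=ops vs eng: differ → ops
emp_id=801: dept=legal vs eng: differ → legal
emp_id=802: dept=eng vs eng: equal → NULL
emp_id=803: dept=hr vs eng: differ → hr
emp_id=804: dept=sales vs eng: differ → sales
emp_id=805: dept=ops vs eng: differ → ops
emp_id=806: dept=legal vs eng: differ → legal
emp_id=807: dept=eng vs eng: equal → NULL
emp_id=808: dept=ops vs eng: differ → ops
emp_id=809: dept=legal vs eng: differ → legal
emp_id=810: dept=eng vs eng: equal → NULL
emp_id=811: dept=hr vs eng: differ → hr
emp_id=812: dept=ops vs eng: differ → ops
emp_id=813: dept=legal vs eng: differ → legal

ops, legal, NULL, hr, sales, ops, legal, NULL, ops, legal, NULL, hr, ops, legal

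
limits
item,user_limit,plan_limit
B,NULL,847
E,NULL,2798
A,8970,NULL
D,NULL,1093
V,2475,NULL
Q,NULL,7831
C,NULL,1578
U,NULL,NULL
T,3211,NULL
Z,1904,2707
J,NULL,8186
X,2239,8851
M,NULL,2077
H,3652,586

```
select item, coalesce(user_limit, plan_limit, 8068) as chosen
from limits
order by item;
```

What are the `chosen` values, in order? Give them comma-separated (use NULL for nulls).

8970, 847, 1578, 1093, 2798, 3652, 8186, 2077, 7831, 3211, 8068, 2475, 2239, 1904

item=A: user_limit=8970 → 8970
item=B: user_limit=NULL, plan_limit=847 → 847
item=C: user_limit=NULL, plan_limit=1578 → 1578
item=D: user_limit=NULL, plan_limit=1093 → 1093
item=E: user_limit=NULL, plan_limit=2798 → 2798
item=H: user_limit=3652 → 3652
item=J: user_limit=NULL, plan_limit=8186 → 8186
item=M: user_limit=NULL, plan_limit=2077 → 2077
item=Q: user_limit=NULL, plan_limit=7831 → 7831
item=T: user_limit=3211 → 3211
item=U: user_limit=NULL, plan_limit=NULL, → literal 8068 → 8068
item=V: user_limit=2475 → 2475
item=X: user_limit=2239 → 2239
item=Z: user_limit=1904 → 1904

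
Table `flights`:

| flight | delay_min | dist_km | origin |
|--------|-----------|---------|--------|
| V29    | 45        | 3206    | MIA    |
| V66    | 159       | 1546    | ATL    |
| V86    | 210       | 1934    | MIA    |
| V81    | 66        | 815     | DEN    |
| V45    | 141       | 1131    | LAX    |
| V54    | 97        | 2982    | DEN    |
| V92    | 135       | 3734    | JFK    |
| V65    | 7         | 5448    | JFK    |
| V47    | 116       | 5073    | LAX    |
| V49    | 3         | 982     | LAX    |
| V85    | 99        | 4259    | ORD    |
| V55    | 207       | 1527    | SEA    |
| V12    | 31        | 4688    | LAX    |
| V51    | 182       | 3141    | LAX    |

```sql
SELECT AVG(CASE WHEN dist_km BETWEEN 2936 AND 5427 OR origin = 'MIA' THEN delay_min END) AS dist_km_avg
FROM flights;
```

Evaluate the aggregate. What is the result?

114.375

flight=V29: ✓ → 45
flight=V66: ✗
flight=V86: ✓ → 210
flight=V81: ✗
flight=V45: ✗
flight=V54: ✓ → 97
flight=V92: ✓ → 135
flight=V65: ✗
flight=V47: ✓ → 116
flight=V49: ✗
flight=V85: ✓ → 99
flight=V55: ✗
flight=V12: ✓ → 31
flight=V51: ✓ → 182
dist_km_avg = (45 + 210 + 97 + 135 + 116 + 99 + 31 + 182) / 8 = 114.375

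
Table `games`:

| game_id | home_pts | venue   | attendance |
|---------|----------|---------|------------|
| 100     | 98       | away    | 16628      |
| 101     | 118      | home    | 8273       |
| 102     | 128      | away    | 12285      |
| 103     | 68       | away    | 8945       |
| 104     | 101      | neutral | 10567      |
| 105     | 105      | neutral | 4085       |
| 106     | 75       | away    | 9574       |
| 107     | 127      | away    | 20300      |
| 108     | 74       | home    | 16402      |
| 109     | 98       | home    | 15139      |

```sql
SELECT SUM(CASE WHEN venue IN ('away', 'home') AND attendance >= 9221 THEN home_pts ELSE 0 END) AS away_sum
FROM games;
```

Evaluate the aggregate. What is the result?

600

game_id=100: ✓ → 98
game_id=101: ✗
game_id=102: ✓ → 128
game_id=103: ✗
game_id=104: ✗
game_id=105: ✗
game_id=106: ✓ → 75
game_id=107: ✓ → 127
game_id=108: ✓ → 74
game_id=109: ✓ → 98
away_sum = 98 + 128 + 75 + 127 + 74 + 98 = 600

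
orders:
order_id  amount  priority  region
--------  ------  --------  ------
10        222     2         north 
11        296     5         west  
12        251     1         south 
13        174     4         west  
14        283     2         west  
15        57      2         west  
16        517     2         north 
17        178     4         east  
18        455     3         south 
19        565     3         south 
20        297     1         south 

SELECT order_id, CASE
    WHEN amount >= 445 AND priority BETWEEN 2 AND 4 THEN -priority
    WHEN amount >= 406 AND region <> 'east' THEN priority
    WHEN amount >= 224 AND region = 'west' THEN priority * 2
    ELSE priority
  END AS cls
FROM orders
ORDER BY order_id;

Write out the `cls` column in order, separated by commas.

2, 10, 1, 4, 4, 2, -2, 4, -3, -3, 1

order_id=10: ELSE → 2
order_id=11: amount >= 224 AND region = 'west' → 10
order_id=12: ELSE → 1
order_id=13: ELSE → 4
order_id=14: amount >= 224 AND region = 'west' → 4
order_id=15: ELSE → 2
order_id=16: amount >= 445 AND priority BETWEEN 2 AND 4 → -2
order_id=17: ELSE → 4
order_id=18: amount >= 445 AND priority BETWEEN 2 AND 4 → -3
order_id=19: amount >= 445 AND priority BETWEEN 2 AND 4 → -3
order_id=20: ELSE → 1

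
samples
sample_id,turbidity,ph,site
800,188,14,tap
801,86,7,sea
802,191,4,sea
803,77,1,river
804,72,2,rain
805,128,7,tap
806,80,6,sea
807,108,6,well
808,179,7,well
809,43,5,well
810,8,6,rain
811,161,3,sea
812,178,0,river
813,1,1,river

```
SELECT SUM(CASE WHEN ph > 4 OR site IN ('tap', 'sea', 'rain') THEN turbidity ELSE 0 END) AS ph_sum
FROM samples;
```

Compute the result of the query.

sample_id=800: ✓ → 188
sample_id=801: ✓ → 86
sample_id=802: ✓ → 191
sample_id=803: ✗
sample_id=804: ✓ → 72
sample_id=805: ✓ → 128
sample_id=806: ✓ → 80
sample_id=807: ✓ → 108
sample_id=808: ✓ → 179
sample_id=809: ✓ → 43
sample_id=810: ✓ → 8
sample_id=811: ✓ → 161
sample_id=812: ✗
sample_id=813: ✗
ph_sum = 188 + 86 + 191 + 72 + 128 + 80 + 108 + 179 + 43 + 8 + 161 = 1244

1244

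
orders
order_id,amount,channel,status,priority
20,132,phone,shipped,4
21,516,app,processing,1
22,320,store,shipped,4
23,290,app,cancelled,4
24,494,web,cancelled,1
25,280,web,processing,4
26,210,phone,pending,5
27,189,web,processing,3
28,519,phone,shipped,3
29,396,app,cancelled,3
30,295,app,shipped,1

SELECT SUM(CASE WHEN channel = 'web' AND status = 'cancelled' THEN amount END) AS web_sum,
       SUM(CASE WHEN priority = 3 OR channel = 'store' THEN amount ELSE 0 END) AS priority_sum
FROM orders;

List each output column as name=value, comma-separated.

web_sum=494, priority_sum=1424

[web_sum: channel = 'web' AND status = 'cancelled']
order_id=20: ✗
order_id=21: ✗
order_id=22: ✗
order_id=23: ✗
order_id=24: ✓ → 494
order_id=25: ✗
order_id=26: ✗
order_id=27: ✗
order_id=28: ✗
order_id=29: ✗
order_id=30: ✗
web_sum = 494
—
[priority_sum: priority = 3 OR channel = 'store']
order_id=20: ✗
order_id=21: ✗
order_id=22: ✓ → 320
order_id=23: ✗
order_id=24: ✗
order_id=25: ✗
order_id=26: ✗
order_id=27: ✓ → 189
order_id=28: ✓ → 519
order_id=29: ✓ → 396
order_id=30: ✗
priority_sum = 320 + 189 + 519 + 396 = 1424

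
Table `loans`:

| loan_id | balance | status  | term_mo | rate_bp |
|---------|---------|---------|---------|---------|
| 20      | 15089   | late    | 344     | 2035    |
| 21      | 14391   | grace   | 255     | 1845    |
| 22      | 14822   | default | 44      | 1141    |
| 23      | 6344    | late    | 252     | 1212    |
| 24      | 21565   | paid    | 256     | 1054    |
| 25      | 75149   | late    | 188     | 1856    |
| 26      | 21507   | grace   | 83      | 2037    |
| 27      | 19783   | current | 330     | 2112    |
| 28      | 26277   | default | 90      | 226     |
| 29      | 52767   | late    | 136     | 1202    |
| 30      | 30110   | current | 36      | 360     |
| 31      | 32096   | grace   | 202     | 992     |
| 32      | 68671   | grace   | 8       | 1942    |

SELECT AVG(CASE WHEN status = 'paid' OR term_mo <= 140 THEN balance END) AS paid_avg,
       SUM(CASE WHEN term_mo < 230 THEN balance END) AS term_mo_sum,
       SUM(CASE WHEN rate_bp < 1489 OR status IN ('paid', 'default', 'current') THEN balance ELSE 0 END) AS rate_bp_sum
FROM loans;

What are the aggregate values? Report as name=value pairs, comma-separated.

[paid_avg: status = 'paid' OR term_mo <= 140]
loan_id=20: ✗
loan_id=21: ✗
loan_id=22: ✓ → 14822
loan_id=23: ✗
loan_id=24: ✓ → 21565
loan_id=25: ✗
loan_id=26: ✓ → 21507
loan_id=27: ✗
loan_id=28: ✓ → 26277
loan_id=29: ✓ → 52767
loan_id=30: ✓ → 30110
loan_id=31: ✗
loan_id=32: ✓ → 68671
paid_avg = (14822 + 21565 + 21507 + 26277 + 52767 + 30110 + 68671) / 7 = 33674.1428571429
—
[term_mo_sum: term_mo < 230]
loan_id=20: ✗
loan_id=21: ✗
loan_id=22: ✓ → 14822
loan_id=23: ✗
loan_id=24: ✗
loan_id=25: ✓ → 75149
loan_id=26: ✓ → 21507
loan_id=27: ✗
loan_id=28: ✓ → 26277
loan_id=29: ✓ → 52767
loan_id=30: ✓ → 30110
loan_id=31: ✓ → 32096
loan_id=32: ✓ → 68671
term_mo_sum = 14822 + 75149 + 21507 + 26277 + 52767 + 30110 + 32096 + 68671 = 321399
—
[rate_bp_sum: rate_bp < 1489 OR status IN ('paid', 'default', 'current')]
loan_id=20: ✗
loan_id=21: ✗
loan_id=22: ✓ → 14822
loan_id=23: ✓ → 6344
loan_id=24: ✓ → 21565
loan_id=25: ✗
loan_id=26: ✗
loan_id=27: ✓ → 19783
loan_id=28: ✓ → 26277
loan_id=29: ✓ → 52767
loan_id=30: ✓ → 30110
loan_id=31: ✓ → 32096
loan_id=32: ✗
rate_bp_sum = 14822 + 6344 + 21565 + 19783 + 26277 + 52767 + 30110 + 32096 = 203764

paid_avg=33674.1428571429, term_mo_sum=321399, rate_bp_sum=203764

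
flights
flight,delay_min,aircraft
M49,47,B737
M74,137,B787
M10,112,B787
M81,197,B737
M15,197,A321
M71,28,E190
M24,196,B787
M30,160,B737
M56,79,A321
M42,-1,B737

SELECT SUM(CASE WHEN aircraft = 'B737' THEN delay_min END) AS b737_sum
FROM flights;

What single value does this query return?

403

flight=M49: ✓ → 47
flight=M74: ✗
flight=M10: ✗
flight=M81: ✓ → 197
flight=M15: ✗
flight=M71: ✗
flight=M24: ✗
flight=M30: ✓ → 160
flight=M56: ✗
flight=M42: ✓ → -1
b737_sum = 47 + 197 + 160 + -1 = 403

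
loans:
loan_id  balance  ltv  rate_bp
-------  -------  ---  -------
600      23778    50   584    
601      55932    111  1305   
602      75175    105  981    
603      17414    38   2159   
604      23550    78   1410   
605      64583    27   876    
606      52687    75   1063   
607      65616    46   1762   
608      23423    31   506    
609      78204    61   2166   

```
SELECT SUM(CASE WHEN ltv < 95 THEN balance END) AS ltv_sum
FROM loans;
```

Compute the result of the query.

349255

loan_id=600: ✓ → 23778
loan_id=601: ✗
loan_id=602: ✗
loan_id=603: ✓ → 17414
loan_id=604: ✓ → 23550
loan_id=605: ✓ → 64583
loan_id=606: ✓ → 52687
loan_id=607: ✓ → 65616
loan_id=608: ✓ → 23423
loan_id=609: ✓ → 78204
ltv_sum = 23778 + 17414 + 23550 + 64583 + 52687 + 65616 + 23423 + 78204 = 349255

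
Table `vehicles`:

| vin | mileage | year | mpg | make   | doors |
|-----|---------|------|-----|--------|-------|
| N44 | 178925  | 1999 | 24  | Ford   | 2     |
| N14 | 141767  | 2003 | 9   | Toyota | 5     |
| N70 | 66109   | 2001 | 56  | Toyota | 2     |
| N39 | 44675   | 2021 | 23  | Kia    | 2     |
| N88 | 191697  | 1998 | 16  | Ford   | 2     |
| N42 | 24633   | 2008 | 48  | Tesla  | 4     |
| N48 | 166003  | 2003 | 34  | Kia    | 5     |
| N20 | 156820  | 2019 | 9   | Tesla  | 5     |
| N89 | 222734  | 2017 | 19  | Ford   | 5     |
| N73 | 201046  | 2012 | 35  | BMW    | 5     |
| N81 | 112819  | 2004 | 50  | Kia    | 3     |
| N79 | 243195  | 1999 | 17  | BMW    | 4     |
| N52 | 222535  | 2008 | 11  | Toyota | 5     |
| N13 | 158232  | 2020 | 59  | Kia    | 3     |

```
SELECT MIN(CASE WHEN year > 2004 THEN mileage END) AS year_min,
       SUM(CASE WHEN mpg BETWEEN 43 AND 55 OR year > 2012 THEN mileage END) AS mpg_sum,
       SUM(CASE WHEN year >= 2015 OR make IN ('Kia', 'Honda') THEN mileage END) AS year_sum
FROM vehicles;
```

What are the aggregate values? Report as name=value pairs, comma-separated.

[year_min: year > 2004]
vin=N44: ✗
vin=N14: ✗
vin=N70: ✗
vin=N39: ✓ → 44675
vin=N88: ✗
vin=N42: ✓ → 24633
vin=N48: ✗
vin=N20: ✓ → 156820
vin=N89: ✓ → 222734
vin=N73: ✓ → 201046
vin=N81: ✗
vin=N79: ✗
vin=N52: ✓ → 222535
vin=N13: ✓ → 158232
year_min = MIN(44675, 24633, 156820, 222734, 201046, 222535, 158232) = 24633
—
[mpg_sum: mpg BETWEEN 43 AND 55 OR year > 2012]
vin=N44: ✗
vin=N14: ✗
vin=N70: ✗
vin=N39: ✓ → 44675
vin=N88: ✗
vin=N42: ✓ → 24633
vin=N48: ✗
vin=N20: ✓ → 156820
vin=N89: ✓ → 222734
vin=N73: ✗
vin=N81: ✓ → 112819
vin=N79: ✗
vin=N52: ✗
vin=N13: ✓ → 158232
mpg_sum = 44675 + 24633 + 156820 + 222734 + 112819 + 158232 = 719913
—
[year_sum: year >= 2015 OR make IN ('Kia', 'Honda')]
vin=N44: ✗
vin=N14: ✗
vin=N70: ✗
vin=N39: ✓ → 44675
vin=N88: ✗
vin=N42: ✗
vin=N48: ✓ → 166003
vin=N20: ✓ → 156820
vin=N89: ✓ → 222734
vin=N73: ✗
vin=N81: ✓ → 112819
vin=N79: ✗
vin=N52: ✗
vin=N13: ✓ → 158232
year_sum = 44675 + 166003 + 156820 + 222734 + 112819 + 158232 = 861283

year_min=24633, mpg_sum=719913, year_sum=861283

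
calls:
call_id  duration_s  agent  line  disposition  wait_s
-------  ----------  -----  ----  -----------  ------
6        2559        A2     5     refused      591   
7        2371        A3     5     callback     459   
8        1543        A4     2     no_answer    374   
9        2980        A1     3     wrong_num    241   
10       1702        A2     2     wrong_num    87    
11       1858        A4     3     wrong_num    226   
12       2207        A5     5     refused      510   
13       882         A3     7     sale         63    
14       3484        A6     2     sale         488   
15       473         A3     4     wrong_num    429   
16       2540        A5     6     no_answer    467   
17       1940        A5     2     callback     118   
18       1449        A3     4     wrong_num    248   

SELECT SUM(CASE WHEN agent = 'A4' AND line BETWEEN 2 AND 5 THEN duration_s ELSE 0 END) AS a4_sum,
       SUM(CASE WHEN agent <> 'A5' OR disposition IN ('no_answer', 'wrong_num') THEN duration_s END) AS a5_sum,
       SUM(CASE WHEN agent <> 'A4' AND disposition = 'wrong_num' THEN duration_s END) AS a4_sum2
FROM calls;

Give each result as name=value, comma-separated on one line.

a4_sum=3401, a5_sum=21841, a4_sum2=6604

[a4_sum: agent = 'A4' AND line BETWEEN 2 AND 5]
call_id=6: ✗
call_id=7: ✗
call_id=8: ✓ → 1543
call_id=9: ✗
call_id=10: ✗
call_id=11: ✓ → 1858
call_id=12: ✗
call_id=13: ✗
call_id=14: ✗
call_id=15: ✗
call_id=16: ✗
call_id=17: ✗
call_id=18: ✗
a4_sum = 1543 + 1858 = 3401
—
[a5_sum: agent <> 'A5' OR disposition IN ('no_answer', 'wrong_num')]
call_id=6: ✓ → 2559
call_id=7: ✓ → 2371
call_id=8: ✓ → 1543
call_id=9: ✓ → 2980
call_id=10: ✓ → 1702
call_id=11: ✓ → 1858
call_id=12: ✗
call_id=13: ✓ → 882
call_id=14: ✓ → 3484
call_id=15: ✓ → 473
call_id=16: ✓ → 2540
call_id=17: ✗
call_id=18: ✓ → 1449
a5_sum = 2559 + 2371 + 1543 + 2980 + 1702 + 1858 + 882 + 3484 + 473 + 2540 + 1449 = 21841
—
[a4_sum2: agent <> 'A4' AND disposition = 'wrong_num']
call_id=6: ✗
call_id=7: ✗
call_id=8: ✗
call_id=9: ✓ → 2980
call_id=10: ✓ → 1702
call_id=11: ✗
call_id=12: ✗
call_id=13: ✗
call_id=14: ✗
call_id=15: ✓ → 473
call_id=16: ✗
call_id=17: ✗
call_id=18: ✓ → 1449
a4_sum2 = 2980 + 1702 + 473 + 1449 = 6604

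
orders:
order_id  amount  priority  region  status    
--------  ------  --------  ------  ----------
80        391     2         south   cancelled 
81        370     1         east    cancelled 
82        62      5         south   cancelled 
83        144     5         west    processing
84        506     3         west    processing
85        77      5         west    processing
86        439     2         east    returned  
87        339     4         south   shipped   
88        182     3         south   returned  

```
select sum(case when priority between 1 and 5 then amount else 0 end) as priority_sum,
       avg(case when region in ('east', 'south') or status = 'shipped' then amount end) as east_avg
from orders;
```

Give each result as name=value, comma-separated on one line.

priority_sum=2510, east_avg=297.1666666667

[priority_sum: priority between 1 and 5]
order_id=80: ✓ → 391
order_id=81: ✓ → 370
order_id=82: ✓ → 62
order_id=83: ✓ → 144
order_id=84: ✓ → 506
order_id=85: ✓ → 77
order_id=86: ✓ → 439
order_id=87: ✓ → 339
order_id=88: ✓ → 182
priority_sum = 391 + 370 + 62 + 144 + 506 + 77 + 439 + 339 + 182 = 2510
—
[east_avg: region in ('east', 'south') or status = 'shipped']
order_id=80: ✓ → 391
order_id=81: ✓ → 370
order_id=82: ✓ → 62
order_id=83: ✗
order_id=84: ✗
order_id=85: ✗
order_id=86: ✓ → 439
order_id=87: ✓ → 339
order_id=88: ✓ → 182
east_avg = (391 + 370 + 62 + 439 + 339 + 182) / 6 = 297.1666666667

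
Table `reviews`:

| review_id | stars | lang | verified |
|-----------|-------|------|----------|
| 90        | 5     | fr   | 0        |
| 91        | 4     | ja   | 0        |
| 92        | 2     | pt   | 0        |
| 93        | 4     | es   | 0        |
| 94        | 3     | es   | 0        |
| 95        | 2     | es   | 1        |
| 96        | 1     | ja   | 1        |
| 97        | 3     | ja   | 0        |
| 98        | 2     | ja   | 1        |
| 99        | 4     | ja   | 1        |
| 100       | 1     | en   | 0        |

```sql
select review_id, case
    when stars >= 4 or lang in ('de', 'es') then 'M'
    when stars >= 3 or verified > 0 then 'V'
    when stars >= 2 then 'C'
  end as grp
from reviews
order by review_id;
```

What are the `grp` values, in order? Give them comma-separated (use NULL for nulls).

M, M, C, M, M, M, V, V, V, M, NULL

review_id=90: stars >= 4 or lang in ('de', 'es') → M
review_id=91: stars >= 4 or lang in ('de', 'es') → M
review_id=92: stars >= 2 → C
review_id=93: stars >= 4 or lang in ('de', 'es') → M
review_id=94: stars >= 4 or lang in ('de', 'es') → M
review_id=95: stars >= 4 or lang in ('de', 'es') → M
review_id=96: stars >= 3 or verified > 0 → V
review_id=97: stars >= 3 or verified > 0 → V
review_id=98: stars >= 3 or verified > 0 → V
review_id=99: stars >= 4 or lang in ('de', 'es') → M
review_id=100: (no match → NULL) → NULL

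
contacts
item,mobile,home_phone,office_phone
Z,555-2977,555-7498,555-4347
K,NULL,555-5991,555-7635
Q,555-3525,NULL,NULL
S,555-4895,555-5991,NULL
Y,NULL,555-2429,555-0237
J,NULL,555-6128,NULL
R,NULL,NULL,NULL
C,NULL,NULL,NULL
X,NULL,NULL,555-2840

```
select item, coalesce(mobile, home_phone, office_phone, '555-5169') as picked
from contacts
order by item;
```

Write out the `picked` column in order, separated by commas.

555-5169, 555-6128, 555-5991, 555-3525, 555-5169, 555-4895, 555-2840, 555-2429, 555-2977

item=C: mobile=NULL, home_phone=NULL, office_phone=NULL, → literal 555-5169 → 555-5169
item=J: mobile=NULL, home_phone=555-6128 → 555-6128
item=K: mobile=NULL, home_phone=555-5991 → 555-5991
item=Q: mobile=555-3525 → 555-3525
item=R: mobile=NULL, home_phone=NULL, office_phone=NULL, → literal 555-5169 → 555-5169
item=S: mobile=555-4895 → 555-4895
item=X: mobile=NULL, home_phone=NULL, office_phone=555-2840 → 555-2840
item=Y: mobile=NULL, home_phone=555-2429 → 555-2429
item=Z: mobile=555-2977 → 555-2977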